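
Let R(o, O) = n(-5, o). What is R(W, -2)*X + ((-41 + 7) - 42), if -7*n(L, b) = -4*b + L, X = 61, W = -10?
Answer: -381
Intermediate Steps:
n(L, b) = -L/7 + 4*b/7 (n(L, b) = -(-4*b + L)/7 = -(L - 4*b)/7 = -L/7 + 4*b/7)
R(o, O) = 5/7 + 4*o/7 (R(o, O) = -⅐*(-5) + 4*o/7 = 5/7 + 4*o/7)
R(W, -2)*X + ((-41 + 7) - 42) = (5/7 + (4/7)*(-10))*61 + ((-41 + 7) - 42) = (5/7 - 40/7)*61 + (-34 - 42) = -5*61 - 76 = -305 - 76 = -381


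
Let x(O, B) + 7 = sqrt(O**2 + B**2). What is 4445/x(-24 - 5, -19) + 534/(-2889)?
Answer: 29758511/1110339 + 4445*sqrt(1202)/1153 ≈ 160.46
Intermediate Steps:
x(O, B) = -7 + sqrt(B**2 + O**2) (x(O, B) = -7 + sqrt(O**2 + B**2) = -7 + sqrt(B**2 + O**2))
4445/x(-24 - 5, -19) + 534/(-2889) = 4445/(-7 + sqrt((-19)**2 + (-24 - 5)**2)) + 534/(-2889) = 4445/(-7 + sqrt(361 + (-29)**2)) + 534*(-1/2889) = 4445/(-7 + sqrt(361 + 841)) - 178/963 = 4445/(-7 + sqrt(1202)) - 178/963 = -178/963 + 4445/(-7 + sqrt(1202))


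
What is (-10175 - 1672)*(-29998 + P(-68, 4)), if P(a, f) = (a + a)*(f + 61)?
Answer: 460113786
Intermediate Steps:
P(a, f) = 2*a*(61 + f) (P(a, f) = (2*a)*(61 + f) = 2*a*(61 + f))
(-10175 - 1672)*(-29998 + P(-68, 4)) = (-10175 - 1672)*(-29998 + 2*(-68)*(61 + 4)) = -11847*(-29998 + 2*(-68)*65) = -11847*(-29998 - 8840) = -11847*(-38838) = 460113786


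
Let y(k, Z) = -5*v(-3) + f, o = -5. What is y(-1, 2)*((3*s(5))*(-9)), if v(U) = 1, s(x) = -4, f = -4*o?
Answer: 1620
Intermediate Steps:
f = 20 (f = -4*(-5) = 20)
y(k, Z) = 15 (y(k, Z) = -5*1 + 20 = -5 + 20 = 15)
y(-1, 2)*((3*s(5))*(-9)) = 15*((3*(-4))*(-9)) = 15*(-12*(-9)) = 15*108 = 1620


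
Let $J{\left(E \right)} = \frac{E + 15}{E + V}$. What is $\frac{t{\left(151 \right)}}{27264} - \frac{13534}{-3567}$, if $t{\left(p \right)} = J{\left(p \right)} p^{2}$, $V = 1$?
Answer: $\frac{3865977893}{821228032} \approx 4.7076$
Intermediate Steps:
$J{\left(E \right)} = \frac{15 + E}{1 + E}$ ($J{\left(E \right)} = \frac{E + 15}{E + 1} = \frac{15 + E}{1 + E}$)
$t{\left(p \right)} = \frac{p^{2} \left(15 + p\right)}{1 + p}$ ($t{\left(p \right)} = \frac{15 + p}{1 + p} p^{2} = \frac{p^{2} \left(15 + p\right)}{1 + p}$)
$\frac{t{\left(151 \right)}}{27264} - \frac{13534}{-3567} = \frac{151^{2} \frac{1}{1 + 151} \left(15 + 151\right)}{27264} - \frac{13534}{-3567} = 22801 \cdot \frac{1}{152} \cdot 166 \cdot \frac{1}{27264} - - \frac{13534}{3567} = 22801 \cdot \frac{1}{152} \cdot 166 \cdot \frac{1}{27264} + \frac{13534}{3567} = \frac{1892483}{76} \cdot \frac{1}{27264} + \frac{13534}{3567} = \frac{1892483}{2072064} + \frac{13534}{3567} = \frac{3865977893}{821228032}$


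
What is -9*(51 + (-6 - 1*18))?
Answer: -243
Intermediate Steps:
-9*(51 + (-6 - 1*18)) = -9*(51 + (-6 - 18)) = -9*(51 - 24) = -9*27 = -243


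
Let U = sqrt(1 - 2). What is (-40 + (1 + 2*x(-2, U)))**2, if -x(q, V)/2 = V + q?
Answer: 945 + 248*I ≈ 945.0 + 248.0*I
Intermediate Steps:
U = I (U = sqrt(-1) = I ≈ 1.0*I)
x(q, V) = -2*V - 2*q (x(q, V) = -2*(V + q) = -2*V - 2*q)
(-40 + (1 + 2*x(-2, U)))**2 = (-40 + (1 + 2*(-2*I - 2*(-2))))**2 = (-40 + (1 + 2*(-2*I + 4)))**2 = (-40 + (1 + 2*(4 - 2*I)))**2 = (-40 + (1 + (8 - 4*I)))**2 = (-40 + (9 - 4*I))**2 = (-31 - 4*I)**2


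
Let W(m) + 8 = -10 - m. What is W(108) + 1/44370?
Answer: -5590619/44370 ≈ -126.00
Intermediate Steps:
W(m) = -18 - m (W(m) = -8 + (-10 - m) = -18 - m)
W(108) + 1/44370 = (-18 - 1*108) + 1/44370 = (-18 - 108) + 1/44370 = -126 + 1/44370 = -5590619/44370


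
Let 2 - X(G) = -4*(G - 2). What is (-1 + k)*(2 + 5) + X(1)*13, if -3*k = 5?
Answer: -134/3 ≈ -44.667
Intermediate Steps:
k = -5/3 (k = -⅓*5 = -5/3 ≈ -1.6667)
X(G) = -6 + 4*G (X(G) = 2 - (-4)*(G - 2) = 2 - (-4)*(-2 + G) = 2 - (8 - 4*G) = 2 + (-8 + 4*G) = -6 + 4*G)
(-1 + k)*(2 + 5) + X(1)*13 = (-1 - 5/3)*(2 + 5) + (-6 + 4*1)*13 = -8/3*7 + (-6 + 4)*13 = -56/3 - 2*13 = -56/3 - 26 = -134/3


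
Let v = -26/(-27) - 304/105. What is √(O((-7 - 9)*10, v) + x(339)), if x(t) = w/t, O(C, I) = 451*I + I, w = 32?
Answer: 2*I*√276616742010/35595 ≈ 29.552*I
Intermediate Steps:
v = -1826/945 (v = -26*(-1/27) - 304*1/105 = 26/27 - 304/105 = -1826/945 ≈ -1.9323)
O(C, I) = 452*I
x(t) = 32/t
√(O((-7 - 9)*10, v) + x(339)) = √(452*(-1826/945) + 32/339) = √(-825352/945 + 32*(1/339)) = √(-825352/945 + 32/339) = √(-93254696/106785) = 2*I*√276616742010/35595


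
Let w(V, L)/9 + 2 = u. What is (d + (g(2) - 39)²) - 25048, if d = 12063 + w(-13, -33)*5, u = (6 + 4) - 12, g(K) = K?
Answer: -11796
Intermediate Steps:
u = -2 (u = 10 - 12 = -2)
w(V, L) = -36 (w(V, L) = -18 + 9*(-2) = -18 - 18 = -36)
d = 11883 (d = 12063 - 36*5 = 12063 - 180 = 11883)
(d + (g(2) - 39)²) - 25048 = (11883 + (2 - 39)²) - 25048 = (11883 + (-37)²) - 25048 = (11883 + 1369) - 25048 = 13252 - 25048 = -11796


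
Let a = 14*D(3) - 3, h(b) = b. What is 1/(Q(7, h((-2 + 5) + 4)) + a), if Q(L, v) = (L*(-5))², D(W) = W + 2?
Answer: 1/1292 ≈ 0.00077399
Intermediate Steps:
D(W) = 2 + W
Q(L, v) = 25*L² (Q(L, v) = (-5*L)² = 25*L²)
a = 67 (a = 14*(2 + 3) - 3 = 14*5 - 3 = 70 - 3 = 67)
1/(Q(7, h((-2 + 5) + 4)) + a) = 1/(25*7² + 67) = 1/(25*49 + 67) = 1/(1225 + 67) = 1/1292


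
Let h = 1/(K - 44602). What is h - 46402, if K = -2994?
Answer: -2208549593/47596 ≈ -46402.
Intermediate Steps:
h = -1/47596 (h = 1/(-2994 - 44602) = 1/(-47596) = -1/47596 ≈ -2.1010e-5)
h - 46402 = -1/47596 - 46402 = -2208549593/47596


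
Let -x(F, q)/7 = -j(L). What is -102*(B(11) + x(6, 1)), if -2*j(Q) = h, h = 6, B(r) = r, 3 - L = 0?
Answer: 1020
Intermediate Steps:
L = 3 (L = 3 - 1*0 = 3 + 0 = 3)
j(Q) = -3 (j(Q) = -½*6 = -3)
x(F, q) = -21 (x(F, q) = -(-7)*(-3) = -7*3 = -21)
-102*(B(11) + x(6, 1)) = -102*(11 - 21) = -102*(-10) = -1*(-1020) = 1020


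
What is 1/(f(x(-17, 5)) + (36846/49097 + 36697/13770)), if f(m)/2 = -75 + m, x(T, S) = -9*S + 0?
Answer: -676065690/159946683571 ≈ -0.0042268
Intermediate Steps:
x(T, S) = -9*S
f(m) = -150 + 2*m (f(m) = 2*(-75 + m) = -150 + 2*m)
1/(f(x(-17, 5)) + (36846/49097 + 36697/13770)) = 1/((-150 + 2*(-9*5)) + (36846/49097 + 36697/13770)) = 1/((-150 + 2*(-45)) + (36846*(1/49097) + 36697*(1/13770))) = 1/((-150 - 90) + (36846/49097 + 36697/13770)) = 1/(-240 + 2309082029/676065690) = 1/(-159946683571/676065690) = -676065690/159946683571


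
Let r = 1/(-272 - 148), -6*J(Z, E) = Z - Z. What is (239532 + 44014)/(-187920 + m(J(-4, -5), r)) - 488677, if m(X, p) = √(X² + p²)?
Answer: -38569634973443/78926399 ≈ -4.8868e+5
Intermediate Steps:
J(Z, E) = 0 (J(Z, E) = -(Z - Z)/6 = -⅙*0 = 0)
r = -1/420 (r = 1/(-420) = -1/420 ≈ -0.0023810)
(239532 + 44014)/(-187920 + m(J(-4, -5), r)) - 488677 = (239532 + 44014)/(-187920 + √(0² + (-1/420)²)) - 488677 = 283546/(-187920 + √(0 + 1/176400)) - 488677 = 283546/(-187920 + √(1/176400)) - 488677 = 283546/(-187920 + 1/420) - 488677 = 283546/(-78926399/420) - 488677 = 283546*(-420/78926399) - 488677 = -119089320/78926399 - 488677 = -38569634973443/78926399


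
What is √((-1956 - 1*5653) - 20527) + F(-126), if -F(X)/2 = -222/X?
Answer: -74/21 + 2*I*√7034 ≈ -3.5238 + 167.74*I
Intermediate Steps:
F(X) = 444/X (F(X) = -(-444)/X = 444/X)
√((-1956 - 1*5653) - 20527) + F(-126) = √((-1956 - 1*5653) - 20527) + 444/(-126) = √((-1956 - 5653) - 20527) + 444*(-1/126) = √(-7609 - 20527) - 74/21 = √(-28136) - 74/21 = 2*I*√7034 - 74/21 = -74/21 + 2*I*√7034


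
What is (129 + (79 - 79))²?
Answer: 16641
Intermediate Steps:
(129 + (79 - 79))² = (129 + 0)² = 129² = 16641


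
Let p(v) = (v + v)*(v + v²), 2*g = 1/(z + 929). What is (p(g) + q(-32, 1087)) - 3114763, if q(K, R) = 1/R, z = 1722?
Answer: -252315380958146509159/81006285560948 ≈ -3.1148e+6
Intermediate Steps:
g = 1/5302 (g = 1/(2*(1722 + 929)) = (½)/2651 = (½)*(1/2651) = 1/5302 ≈ 0.00018861)
p(v) = 2*v*(v + v²) (p(v) = (2*v)*(v + v²) = 2*v*(v + v²))
(p(g) + q(-32, 1087)) - 3114763 = (2*(1/5302)²*(1 + 1/5302) + 1/1087) - 3114763 = (2*(1/28111204)*(5303/5302) + 1/1087) - 3114763 = (5303/74522801804 + 1/1087) - 3114763 = 74528566165/81006285560948 - 3114763 = -252315380958146509159/81006285560948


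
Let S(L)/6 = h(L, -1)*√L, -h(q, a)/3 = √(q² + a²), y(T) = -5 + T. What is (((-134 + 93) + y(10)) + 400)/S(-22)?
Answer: 91*I*√10670/48015 ≈ 0.19577*I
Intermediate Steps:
h(q, a) = -3*√(a² + q²) (h(q, a) = -3*√(q² + a²) = -3*√(a² + q²))
S(L) = -18*√L*√(1 + L²) (S(L) = 6*((-3*√((-1)² + L²))*√L) = 6*((-3*√(1 + L²))*√L) = 6*(-3*√L*√(1 + L²)) = -18*√L*√(1 + L²))
(((-134 + 93) + y(10)) + 400)/S(-22) = (((-134 + 93) + (-5 + 10)) + 400)/((-18*√(-22)*√(1 + (-22)²))) = ((-41 + 5) + 400)/((-18*I*√22*√(1 + 484))) = (-36 + 400)/((-18*I*√22*√485)) = 364/((-18*I*√10670)) = 364*(I*√10670/192060) = 91*I*√10670/48015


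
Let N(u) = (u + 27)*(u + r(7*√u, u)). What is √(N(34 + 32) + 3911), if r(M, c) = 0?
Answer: √10049 ≈ 100.24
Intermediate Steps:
N(u) = u*(27 + u) (N(u) = (u + 27)*(u + 0) = (27 + u)*u = u*(27 + u))
√(N(34 + 32) + 3911) = √((34 + 32)*(27 + (34 + 32)) + 3911) = √(66*(27 + 66) + 3911) = √(66*93 + 3911) = √(6138 + 3911) = √10049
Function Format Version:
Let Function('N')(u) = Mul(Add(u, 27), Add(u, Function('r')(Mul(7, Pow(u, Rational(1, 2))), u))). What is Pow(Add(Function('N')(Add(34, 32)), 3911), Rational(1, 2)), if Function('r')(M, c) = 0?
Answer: Pow(10049, Rational(1, 2)) ≈ 100.24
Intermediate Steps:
Function('N')(u) = Mul(u, Add(27, u)) (Function('N')(u) = Mul(Add(u, 27), Add(u, 0)) = Mul(Add(27, u), u) = Mul(u, Add(27, u)))
Pow(Add(Function('N')(Add(34, 32)), 3911), Rational(1, 2)) = Pow(Add(Mul(Add(34, 32), Add(27, Add(34, 32))), 3911), Rational(1, 2)) = Pow(Add(Mul(66, Add(27, 66)), 3911), Rational(1, 2)) = Pow(Add(Mul(66, 93), 3911), Rational(1, 2)) = Pow(Add(6138, 3911), Rational(1, 2)) = Pow(10049, Rational(1, 2))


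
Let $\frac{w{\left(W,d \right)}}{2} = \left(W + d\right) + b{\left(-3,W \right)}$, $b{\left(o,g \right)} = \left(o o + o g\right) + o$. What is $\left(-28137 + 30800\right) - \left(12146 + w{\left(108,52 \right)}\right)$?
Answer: $-9167$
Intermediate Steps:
$b{\left(o,g \right)} = o + o^{2} + g o$ ($b{\left(o,g \right)} = \left(o^{2} + g o\right) + o = o + o^{2} + g o$)
$w{\left(W,d \right)} = 12 - 4 W + 2 d$ ($w{\left(W,d \right)} = 2 \left(\left(W + d\right) - 3 \left(1 + W - 3\right)\right) = 2 \left(\left(W + d\right) - 3 \left(-2 + W\right)\right) = 2 \left(\left(W + d\right) - \left(-6 + 3 W\right)\right) = 2 \left(6 + d - 2 W\right) = 12 - 4 W + 2 d$)
$\left(-28137 + 30800\right) - \left(12146 + w{\left(108,52 \right)}\right) = \left(-28137 + 30800\right) - \left(12158 - 432 + 104\right) = 2663 - 11830 = -9167$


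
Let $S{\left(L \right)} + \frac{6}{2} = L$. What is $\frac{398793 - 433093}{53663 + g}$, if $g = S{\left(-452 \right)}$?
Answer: $- \frac{8575}{13302} \approx -0.64464$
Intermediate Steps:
$S{\left(L \right)} = -3 + L$
$g = -455$ ($g = -3 - 452 = -455$)
$\frac{398793 - 433093}{53663 + g} = \frac{398793 - 433093}{53663 - 455} = - \frac{34300}{53208} = \left(-34300\right) \frac{1}{53208} = - \frac{8575}{13302}$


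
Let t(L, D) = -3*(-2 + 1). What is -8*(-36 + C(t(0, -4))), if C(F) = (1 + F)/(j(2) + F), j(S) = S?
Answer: 1408/5 ≈ 281.60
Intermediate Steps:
t(L, D) = 3 (t(L, D) = -3*(-1) = 3)
C(F) = (1 + F)/(2 + F)
-8*(-36 + C(t(0, -4))) = -8*(-36 + (1 + 3)/(2 + 3)) = -8*(-36 + 4/5) = -8*(-36 + (⅕)*4) = -8*(-36 + ⅘) = -8*(-176/5) = 1408/5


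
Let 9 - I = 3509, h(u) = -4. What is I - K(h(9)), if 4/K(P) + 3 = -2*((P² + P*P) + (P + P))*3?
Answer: -514496/147 ≈ -3500.0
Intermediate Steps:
K(P) = 4/(-3 - 12*P - 12*P²) (K(P) = 4/(-3 - 2*((P² + P*P) + (P + P))*3) = 4/(-3 - 2*((P² + P²) + 2*P)*3) = 4/(-3 - 2*(2*P² + 2*P)*3) = 4/(-3 - 2*(2*P + 2*P²)*3) = 4/(-3 + (-4*P - 4*P²)*3) = 4/(-3 + (-12*P - 12*P²)) = 4/(-3 - 12*P - 12*P²))
I = -3500 (I = 9 - 1*3509 = 9 - 3509 = -3500)
I - K(h(9)) = -3500 - (-4)/(3 + 12*(-4) + 12*(-4)²) = -3500 - (-4)/(3 - 48 + 12*16) = -3500 - (-4)/(3 - 48 + 192) = -3500 - (-4)/147 = -3500 - 1*(-4/147) = -3500 + 4/147 = -514496/147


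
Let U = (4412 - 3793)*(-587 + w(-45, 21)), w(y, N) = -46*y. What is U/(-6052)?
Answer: -917977/6052 ≈ -151.68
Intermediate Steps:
U = 917977 (U = (4412 - 3793)*(-587 - 46*(-45)) = 619*(-587 + 2070) = 619*1483 = 917977)
U/(-6052) = 917977/(-6052) = 917977*(-1/6052) = -917977/6052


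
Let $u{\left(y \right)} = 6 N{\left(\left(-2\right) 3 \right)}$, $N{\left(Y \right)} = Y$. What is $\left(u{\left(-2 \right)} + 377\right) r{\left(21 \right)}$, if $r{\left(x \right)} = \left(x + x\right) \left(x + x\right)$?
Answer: $601524$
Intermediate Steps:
$r{\left(x \right)} = 4 x^{2}$ ($r{\left(x \right)} = 2 x 2 x = 4 x^{2}$)
$u{\left(y \right)} = -36$ ($u{\left(y \right)} = 6 \left(\left(-2\right) 3\right) = 6 \left(-6\right) = -36$)
$\left(u{\left(-2 \right)} + 377\right) r{\left(21 \right)} = \left(-36 + 377\right) 4 \cdot 21^{2} = 341 \cdot 4 \cdot 441 = 341 \cdot 1764 = 601524$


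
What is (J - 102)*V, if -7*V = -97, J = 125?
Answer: 2231/7 ≈ 318.71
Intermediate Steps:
V = 97/7 (V = -⅐*(-97) = 97/7 ≈ 13.857)
(J - 102)*V = (125 - 102)*(97/7) = 23*(97/7) = 2231/7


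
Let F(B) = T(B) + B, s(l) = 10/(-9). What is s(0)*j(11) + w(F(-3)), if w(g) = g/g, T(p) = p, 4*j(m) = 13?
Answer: -47/18 ≈ -2.6111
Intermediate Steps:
j(m) = 13/4 (j(m) = (1/4)*13 = 13/4)
s(l) = -10/9 (s(l) = 10*(-1/9) = -10/9)
F(B) = 2*B (F(B) = B + B = 2*B)
w(g) = 1
s(0)*j(11) + w(F(-3)) = -10/9*13/4 + 1 = -65/18 + 1 = -47/18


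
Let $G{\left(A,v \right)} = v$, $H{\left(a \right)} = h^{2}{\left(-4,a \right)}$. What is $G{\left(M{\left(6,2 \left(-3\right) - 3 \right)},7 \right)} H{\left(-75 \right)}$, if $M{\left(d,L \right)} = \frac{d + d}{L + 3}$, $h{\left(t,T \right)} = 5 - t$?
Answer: $567$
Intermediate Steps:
$H{\left(a \right)} = 81$ ($H{\left(a \right)} = \left(5 - -4\right)^{2} = \left(5 + 4\right)^{2} = 9^{2} = 81$)
$M{\left(d,L \right)} = \frac{2 d}{3 + L}$
$G{\left(M{\left(6,2 \left(-3\right) - 3 \right)},7 \right)} H{\left(-75 \right)} = 7 \cdot 81 = 567$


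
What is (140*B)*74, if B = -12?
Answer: -124320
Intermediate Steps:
(140*B)*74 = (140*(-12))*74 = -1680*74 = -124320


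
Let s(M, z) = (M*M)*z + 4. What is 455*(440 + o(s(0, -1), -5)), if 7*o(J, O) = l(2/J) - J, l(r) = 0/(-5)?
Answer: 199940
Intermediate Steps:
l(r) = 0 (l(r) = 0*(-⅕) = 0)
s(M, z) = 4 + z*M² (s(M, z) = M²*z + 4 = z*M² + 4 = 4 + z*M²)
o(J, O) = -J/7 (o(J, O) = (0 - J)/7 = (-J)/7 = -J/7)
455*(440 + o(s(0, -1), -5)) = 455*(440 - (4 - 1*0²)/7) = 455*(440 - (4 - 1*0)/7) = 455*(440 - (4 + 0)/7) = 455*(440 - ⅐*4) = 455*(440 - 4/7) = 455*(3076/7) = 199940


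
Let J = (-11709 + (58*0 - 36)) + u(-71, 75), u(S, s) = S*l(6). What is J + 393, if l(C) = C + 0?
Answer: -11778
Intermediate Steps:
l(C) = C
u(S, s) = 6*S (u(S, s) = S*6 = 6*S)
J = -12171 (J = (-11709 + (58*0 - 36)) + 6*(-71) = (-11709 + (0 - 36)) - 426 = (-11709 - 36) - 426 = -11745 - 426 = -12171)
J + 393 = -12171 + 393 = -11778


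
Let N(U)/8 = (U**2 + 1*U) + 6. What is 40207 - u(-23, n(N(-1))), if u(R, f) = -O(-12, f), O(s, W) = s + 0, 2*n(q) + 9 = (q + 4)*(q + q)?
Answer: 40195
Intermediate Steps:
N(U) = 48 + 8*U + 8*U**2 (N(U) = 8*((U**2 + 1*U) + 6) = 8*((U**2 + U) + 6) = 8*((U + U**2) + 6) = 8*(6 + U + U**2) = 48 + 8*U + 8*U**2)
n(q) = -9/2 + q*(4 + q) (n(q) = -9/2 + ((q + 4)*(q + q))/2 = -9/2 + ((4 + q)*(2*q))/2 = -9/2 + (2*q*(4 + q))/2 = -9/2 + q*(4 + q))
O(s, W) = s
u(R, f) = 12 (u(R, f) = -1*(-12) = 12)
40207 - u(-23, n(N(-1))) = 40207 - 1*12 = 40207 - 12 = 40195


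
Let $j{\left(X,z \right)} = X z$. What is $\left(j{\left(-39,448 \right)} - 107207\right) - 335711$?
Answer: $-460390$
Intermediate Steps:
$\left(j{\left(-39,448 \right)} - 107207\right) - 335711 = \left(\left(-39\right) 448 - 107207\right) - 335711 = \left(-17472 - 107207\right) - 335711 = -124679 - 335711 = -460390$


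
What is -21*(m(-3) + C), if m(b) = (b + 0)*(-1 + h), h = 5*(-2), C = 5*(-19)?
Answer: 1302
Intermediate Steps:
C = -95
h = -10
m(b) = -11*b (m(b) = (b + 0)*(-1 - 10) = b*(-11) = -11*b)
-21*(m(-3) + C) = -21*(-11*(-3) - 95) = -21*(33 - 95) = -21*(-62) = 1302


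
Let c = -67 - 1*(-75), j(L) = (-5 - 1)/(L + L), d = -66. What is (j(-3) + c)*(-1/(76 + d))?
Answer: -9/10 ≈ -0.90000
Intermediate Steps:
j(L) = -3/L (j(L) = -6*1/(2*L) = -3/L)
c = 8 (c = -67 + 75 = 8)
(j(-3) + c)*(-1/(76 + d)) = (-3/(-3) + 8)*(-1/(76 - 66)) = (-3*(-1/3) + 8)*(-1/10) = (1 + 8)*(-1*1/10) = 9*(-1/10) = -9/10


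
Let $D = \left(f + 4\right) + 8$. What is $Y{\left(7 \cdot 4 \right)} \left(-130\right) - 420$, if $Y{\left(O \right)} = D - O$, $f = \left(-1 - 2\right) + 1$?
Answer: $1920$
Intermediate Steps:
$f = -2$ ($f = -3 + 1 = -2$)
$D = 10$ ($D = \left(-2 + 4\right) + 8 = 2 + 8 = 10$)
$Y{\left(O \right)} = 10 - O$
$Y{\left(7 \cdot 4 \right)} \left(-130\right) - 420 = \left(10 - 7 \cdot 4\right) \left(-130\right) - 420 = \left(10 - 28\right) \left(-130\right) - 420 = \left(-18\right) \left(-130\right) - 420 = 2340 - 420 = 1920$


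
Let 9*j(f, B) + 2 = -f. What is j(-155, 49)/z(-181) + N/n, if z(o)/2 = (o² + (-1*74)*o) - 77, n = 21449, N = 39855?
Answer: 3673242013/1976654044 ≈ 1.8583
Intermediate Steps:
j(f, B) = -2/9 - f/9 (j(f, B) = -2/9 + (-f)/9 = -2/9 - f/9)
z(o) = -154 - 148*o + 2*o² (z(o) = 2*((o² + (-1*74)*o) - 77) = 2*((o² - 74*o) - 77) = 2*(-77 + o² - 74*o) = -154 - 148*o + 2*o²)
j(-155, 49)/z(-181) + N/n = (-2/9 - ⅑*(-155))/(-154 - 148*(-181) + 2*(-181)²) + 39855/21449 = (-2/9 + 155/9)/(-154 + 26788 + 2*32761) + 39855*(1/21449) = 17/(-154 + 26788 + 65522) + 39855/21449 = 17/92156 + 39855/21449 = 3673242013/1976654044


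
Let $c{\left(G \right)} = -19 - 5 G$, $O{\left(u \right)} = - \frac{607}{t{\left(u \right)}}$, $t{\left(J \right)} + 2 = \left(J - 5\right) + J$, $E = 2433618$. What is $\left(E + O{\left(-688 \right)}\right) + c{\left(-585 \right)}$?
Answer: $\frac{3369713299}{1383} \approx 2.4365 \cdot 10^{6}$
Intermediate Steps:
$t{\left(J \right)} = -7 + 2 J$ ($t{\left(J \right)} = -2 + \left(\left(J - 5\right) + J\right) = -2 + \left(\left(-5 + J\right) + J\right) = -2 + \left(-5 + 2 J\right) = -7 + 2 J$)
$O{\left(u \right)} = - \frac{607}{-7 + 2 u}$
$\left(E + O{\left(-688 \right)}\right) + c{\left(-585 \right)} = \left(2433618 - \frac{607}{-7 + 2 \left(-688\right)}\right) - -2906 = \left(2433618 - \frac{607}{-7 - 1376}\right) + \left(-19 + 2925\right) = \left(2433618 - \frac{607}{-1383}\right) + 2906 = \left(2433618 - - \frac{607}{1383}\right) + 2906 = \left(2433618 + \frac{607}{1383}\right) + 2906 = \frac{3365694301}{1383} + 2906 = \frac{3369713299}{1383}$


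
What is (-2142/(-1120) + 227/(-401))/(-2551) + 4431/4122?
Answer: 60406271489/56221386960 ≈ 1.0744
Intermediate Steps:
(-2142/(-1120) + 227/(-401))/(-2551) + 4431/4122 = (-2142*(-1/1120) + 227*(-1/401))*(-1/2551) + 4431*(1/4122) = (153/80 - 227/401)*(-1/2551) + 1477/1374 = (43193/32080)*(-1/2551) + 1477/1374 = -43193/81836080 + 1477/1374 = 60406271489/56221386960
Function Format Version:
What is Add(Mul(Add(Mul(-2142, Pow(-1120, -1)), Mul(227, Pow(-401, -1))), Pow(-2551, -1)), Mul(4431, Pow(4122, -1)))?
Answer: Rational(60406271489, 56221386960) ≈ 1.0744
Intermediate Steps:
Add(Mul(Add(Mul(-2142, Pow(-1120, -1)), Mul(227, Pow(-401, -1))), Pow(-2551, -1)), Mul(4431, Pow(4122, -1))) = Add(Mul(Add(Mul(-2142, Rational(-1, 1120)), Mul(227, Rational(-1, 401))), Rational(-1, 2551)), Mul(4431, Rational(1, 4122))) = Add(Mul(Add(Rational(153, 80), Rational(-227, 401)), Rational(-1, 2551)), Rational(1477, 1374)) = Add(Mul(Rational(43193, 32080), Rational(-1, 2551)), Rational(1477, 1374)) = Add(Rational(-43193, 81836080), Rational(1477, 1374)) = Rational(60406271489, 56221386960)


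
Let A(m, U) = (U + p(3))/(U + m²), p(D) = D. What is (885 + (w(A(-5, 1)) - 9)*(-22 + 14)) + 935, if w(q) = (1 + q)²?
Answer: 317948/169 ≈ 1881.3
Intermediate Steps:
A(m, U) = (3 + U)/(U + m²) (A(m, U) = (U + 3)/(U + m²) = (3 + U)/(U + m²))
(885 + (w(A(-5, 1)) - 9)*(-22 + 14)) + 935 = (885 + ((1 + (3 + 1)/(1 + (-5)²))² - 9)*(-22 + 14)) + 935 = (885 + ((1 + 4/(1 + 25))² - 9)*(-8)) + 935 = (885 + ((1 + 4/26)² - 9)*(-8)) + 935 = (885 + ((1 + (1/26)*4)² - 9)*(-8)) + 935 = (885 + ((1 + 2/13)² - 9)*(-8)) + 935 = (885 + ((15/13)² - 9)*(-8)) + 935 = (885 + (225/169 - 9)*(-8)) + 935 = (885 - 1296/169*(-8)) + 935 = (885 + 10368/169) + 935 = 159933/169 + 935 = 317948/169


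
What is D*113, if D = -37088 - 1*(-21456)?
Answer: -1766416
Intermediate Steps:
D = -15632 (D = -37088 + 21456 = -15632)
D*113 = -15632*113 = -1766416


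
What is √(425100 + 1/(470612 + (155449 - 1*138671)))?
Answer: √100982085044197390/487390 ≈ 652.00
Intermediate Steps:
√(425100 + 1/(470612 + (155449 - 1*138671))) = √(425100 + 1/(470612 + (155449 - 138671))) = √(425100 + 1/(470612 + 16778)) = √(425100 + 1/487390) = √(207189489001/487390) = √100982085044197390/487390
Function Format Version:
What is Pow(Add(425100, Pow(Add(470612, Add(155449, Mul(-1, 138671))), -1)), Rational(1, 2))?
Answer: Mul(Rational(1, 487390), Pow(100982085044197390, Rational(1, 2))) ≈ 652.00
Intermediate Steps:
Pow(Add(425100, Pow(Add(470612, Add(155449, Mul(-1, 138671))), -1)), Rational(1, 2)) = Pow(Add(425100, Pow(Add(470612, Add(155449, -138671)), -1)), Rational(1, 2)) = Pow(Add(425100, Pow(Add(470612, 16778), -1)), Rational(1, 2)) = Pow(Add(425100, Pow(487390, -1)), Rational(1, 2)) = Pow(Add(425100, Rational(1, 487390)), Rational(1, 2)) = Pow(Rational(207189489001, 487390), Rational(1, 2)) = Mul(Rational(1, 487390), Pow(100982085044197390, Rational(1, 2)))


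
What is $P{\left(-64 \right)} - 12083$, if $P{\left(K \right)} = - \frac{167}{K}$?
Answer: $- \frac{773145}{64} \approx -12080.0$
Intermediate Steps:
$P{\left(-64 \right)} - 12083 = - \frac{167}{-64} - 12083 = \left(-167\right) \left(- \frac{1}{64}\right) + \left(-22667 + 10584\right) = \frac{167}{64} - 12083 = - \frac{773145}{64}$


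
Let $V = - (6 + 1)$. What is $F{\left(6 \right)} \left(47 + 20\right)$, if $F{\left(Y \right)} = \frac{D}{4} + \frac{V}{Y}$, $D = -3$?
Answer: $- \frac{1541}{12} \approx -128.42$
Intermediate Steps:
$V = -7$ ($V = \left(-1\right) 7 = -7$)
$F{\left(Y \right)} = - \frac{3}{4} - \frac{7}{Y}$
$F{\left(6 \right)} \left(47 + 20\right) = \left(- \frac{3}{4} - \frac{7}{6}\right) \left(47 + 20\right) = \left(- \frac{3}{4} - \frac{7}{6}\right) 67 = \left(- \frac{23}{12}\right) 67 = - \frac{1541}{12}$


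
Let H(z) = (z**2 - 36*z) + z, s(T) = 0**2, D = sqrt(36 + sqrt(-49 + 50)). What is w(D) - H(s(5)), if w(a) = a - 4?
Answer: -4 + sqrt(37) ≈ 2.0828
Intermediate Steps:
D = sqrt(37) (D = sqrt(36 + sqrt(1)) = sqrt(36 + 1) = sqrt(37) ≈ 6.0828)
s(T) = 0
w(a) = -4 + a
H(z) = z**2 - 35*z
w(D) - H(s(5)) = (-4 + sqrt(37)) - 0*(-35 + 0) = (-4 + sqrt(37)) - 0*(-35) = (-4 + sqrt(37)) - 1*0 = (-4 + sqrt(37)) + 0 = -4 + sqrt(37)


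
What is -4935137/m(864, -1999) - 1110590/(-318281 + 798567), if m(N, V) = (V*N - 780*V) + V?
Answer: 1090785654666/40803897845 ≈ 26.732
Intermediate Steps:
m(N, V) = -779*V + N*V (m(N, V) = (N*V - 780*V) + V = (-780*V + N*V) + V = -779*V + N*V)
-4935137/m(864, -1999) - 1110590/(-318281 + 798567) = -4935137*(-1/(1999*(-779 + 864))) - 1110590/(-318281 + 798567) = -4935137/((-1999*85)) - 1110590/480286 = -4935137/(-169915) - 1110590*1/480286 = -4935137*(-1/169915) - 555295/240143 = 4935137/169915 - 555295/240143 = 1090785654666/40803897845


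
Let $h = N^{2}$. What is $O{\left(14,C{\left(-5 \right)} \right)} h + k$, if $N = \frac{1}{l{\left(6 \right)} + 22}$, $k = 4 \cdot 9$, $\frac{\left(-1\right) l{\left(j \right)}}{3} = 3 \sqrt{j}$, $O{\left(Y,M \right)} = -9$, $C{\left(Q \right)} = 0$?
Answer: $- \frac{4293}{2} - 891 \sqrt{6} \approx -4329.0$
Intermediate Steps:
$l{\left(j \right)} = - 9 \sqrt{j}$ ($l{\left(j \right)} = - 3 \cdot 3 \sqrt{j} = - 9 \sqrt{j}$)
$k = 36$
$N = \frac{1}{22 - 9 \sqrt{6}}$ ($N = \frac{1}{- 9 \sqrt{6} + 22} = \frac{1}{22 - 9 \sqrt{6}} \approx -22.023$)
$h = \left(-11 - \frac{9 \sqrt{6}}{2}\right)^{2} \approx 485.0$
$O{\left(14,C{\left(-5 \right)} \right)} h + k = - \frac{9}{\left(-22 + 9 \sqrt{6}\right)^{2}} + 36 = 36 - \frac{9}{\left(-22 + 9 \sqrt{6}\right)^{2}}$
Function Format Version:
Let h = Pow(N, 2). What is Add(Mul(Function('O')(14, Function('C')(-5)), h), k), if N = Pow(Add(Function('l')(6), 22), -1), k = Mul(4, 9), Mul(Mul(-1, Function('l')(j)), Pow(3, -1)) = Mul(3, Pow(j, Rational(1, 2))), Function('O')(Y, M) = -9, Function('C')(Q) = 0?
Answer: Add(Rational(-4293, 2), Mul(-891, Pow(6, Rational(1, 2)))) ≈ -4329.0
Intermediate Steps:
Function('l')(j) = Mul(-9, Pow(j, Rational(1, 2))) (Function('l')(j) = Mul(-3, Mul(3, Pow(j, Rational(1, 2)))) = Mul(-9, Pow(j, Rational(1, 2))))
k = 36
N = Pow(Add(22, Mul(-9, Pow(6, Rational(1, 2)))), -1) (N = Pow(Add(Mul(-9, Pow(6, Rational(1, 2))), 22), -1) = Pow(Add(22, Mul(-9, Pow(6, Rational(1, 2)))), -1) ≈ -22.023)
h = Pow(Add(-11, Mul(Rational(-9, 2), Pow(6, Rational(1, 2)))), 2) ≈ 485.00
Add(Mul(Function('O')(14, Function('C')(-5)), h), k) = Add(Mul(-9, Pow(Add(-22, Mul(9, Pow(6, Rational(1, 2)))), -2)), 36) = Add(36, Mul(-9, Pow(Add(-22, Mul(9, Pow(6, Rational(1, 2)))), -2)))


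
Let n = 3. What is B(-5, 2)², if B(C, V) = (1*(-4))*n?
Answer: 144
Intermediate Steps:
B(C, V) = -12 (B(C, V) = (1*(-4))*3 = -4*3 = -12)
B(-5, 2)² = (-12)² = 144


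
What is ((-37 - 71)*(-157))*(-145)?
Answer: -2458620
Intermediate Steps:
((-37 - 71)*(-157))*(-145) = -108*(-157)*(-145) = 16956*(-145) = -2458620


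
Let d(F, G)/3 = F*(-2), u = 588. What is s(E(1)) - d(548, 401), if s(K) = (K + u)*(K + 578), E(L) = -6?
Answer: 336192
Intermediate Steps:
d(F, G) = -6*F (d(F, G) = 3*(F*(-2)) = 3*(-2*F) = -6*F)
s(K) = (578 + K)*(588 + K) (s(K) = (K + 588)*(K + 578) = (588 + K)*(578 + K) = (578 + K)*(588 + K))
s(E(1)) - d(548, 401) = (339864 + (-6)**2 + 1166*(-6)) - (-6)*548 = (339864 + 36 - 6996) - 1*(-3288) = 332904 + 3288 = 336192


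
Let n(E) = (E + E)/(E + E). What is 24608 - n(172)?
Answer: 24607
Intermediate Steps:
n(E) = 1 (n(E) = (2*E)/((2*E)) = (2*E)*(1/(2*E)) = 1)
24608 - n(172) = 24608 - 1*1 = 24608 - 1 = 24607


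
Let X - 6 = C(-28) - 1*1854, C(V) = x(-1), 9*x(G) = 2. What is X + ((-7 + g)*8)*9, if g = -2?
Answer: -22462/9 ≈ -2495.8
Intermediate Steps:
x(G) = 2/9 (x(G) = (1/9)*2 = 2/9)
C(V) = 2/9
X = -16630/9 (X = 6 + (2/9 - 1*1854) = 6 + (2/9 - 1854) = 6 - 16684/9 = -16630/9 ≈ -1847.8)
X + ((-7 + g)*8)*9 = -16630/9 + ((-7 - 2)*8)*9 = -16630/9 - 9*8*9 = -16630/9 - 72*9 = -16630/9 - 648 = -22462/9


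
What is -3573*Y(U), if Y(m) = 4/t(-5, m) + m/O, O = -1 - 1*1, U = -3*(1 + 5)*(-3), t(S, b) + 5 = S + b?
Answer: 1057608/11 ≈ 96146.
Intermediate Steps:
t(S, b) = -5 + S + b (t(S, b) = -5 + (S + b) = -5 + S + b)
U = 54 (U = -3*6*(-3) = -18*(-3) = 54)
O = -2 (O = -1 - 1 = -2)
Y(m) = 4/(-10 + m) - m/2 (Y(m) = 4/(-5 - 5 + m) + m/(-2) = 4/(-10 + m) + m*(-½) = 4/(-10 + m) - m/2)
-3573*Y(U) = -3573*(8 - 1*54*(-10 + 54))/(2*(-10 + 54)) = -3573*(8 - 1*54*44)/(2*44) = -3573*(8 - 2376)/(2*44) = -3573*(-2368)/(2*44) = -3573*(-296/11) = 1057608/11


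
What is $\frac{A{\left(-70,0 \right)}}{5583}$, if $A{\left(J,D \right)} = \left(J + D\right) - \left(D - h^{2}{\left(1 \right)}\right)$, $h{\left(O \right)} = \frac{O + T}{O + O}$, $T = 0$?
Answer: $- \frac{93}{7444} \approx -0.012493$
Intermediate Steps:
$h{\left(O \right)} = \frac{1}{2}$ ($h{\left(O \right)} = \frac{O + 0}{O + O} = \frac{O}{2 O} = O \frac{1}{2 O} = \frac{1}{2}$)
$A{\left(J,D \right)} = \frac{1}{4} + J$ ($A{\left(J,D \right)} = \left(J + D\right) - \left(- \frac{1}{4} + D\right) = \left(D + J\right) - \left(- \frac{1}{4} + D\right) = \frac{1}{4} + J$)
$\frac{A{\left(-70,0 \right)}}{5583} = \frac{\frac{1}{4} - 70}{5583} = \left(- \frac{279}{4}\right) \frac{1}{5583} = - \frac{93}{7444}$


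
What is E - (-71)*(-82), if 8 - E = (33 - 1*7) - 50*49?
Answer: -3390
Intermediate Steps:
E = 2432 (E = 8 - ((33 - 1*7) - 50*49) = 8 - ((33 - 7) - 2450) = 8 - (26 - 2450) = 8 - 1*(-2424) = 8 + 2424 = 2432)
E - (-71)*(-82) = 2432 - (-71)*(-82) = 2432 - 1*5822 = 2432 - 5822 = -3390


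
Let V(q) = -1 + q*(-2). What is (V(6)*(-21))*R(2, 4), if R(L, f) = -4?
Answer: -1092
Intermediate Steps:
V(q) = -1 - 2*q
(V(6)*(-21))*R(2, 4) = ((-1 - 2*6)*(-21))*(-4) = ((-1 - 12)*(-21))*(-4) = -13*(-21)*(-4) = 273*(-4) = -1092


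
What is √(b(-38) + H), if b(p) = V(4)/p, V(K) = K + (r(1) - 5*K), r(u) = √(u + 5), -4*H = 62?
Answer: √(-21774 - 38*√6)/38 ≈ 3.8915*I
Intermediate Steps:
H = -31/2 (H = -¼*62 = -31/2 ≈ -15.500)
r(u) = √(5 + u)
V(K) = √6 - 4*K (V(K) = K + (√(5 + 1) - 5*K) = K + (√6 - 5*K) = √6 - 4*K)
b(p) = (-16 + √6)/p (b(p) = (√6 - 4*4)/p = (√6 - 16)/p = (-16 + √6)/p)
√(b(-38) + H) = √((-16 + √6)/(-38) - 31/2) = √(-(-16 + √6)/38 - 31/2) = √((8/19 - √6/38) - 31/2) = √(-573/38 - √6/38)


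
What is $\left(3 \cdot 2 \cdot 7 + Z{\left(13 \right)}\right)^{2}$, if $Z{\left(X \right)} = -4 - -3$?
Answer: $1681$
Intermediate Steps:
$Z{\left(X \right)} = -1$ ($Z{\left(X \right)} = -4 + 3 = -1$)
$\left(3 \cdot 2 \cdot 7 + Z{\left(13 \right)}\right)^{2} = \left(3 \cdot 2 \cdot 7 - 1\right)^{2} = \left(6 \cdot 7 - 1\right)^{2} = \left(42 - 1\right)^{2} = 41^{2} = 1681$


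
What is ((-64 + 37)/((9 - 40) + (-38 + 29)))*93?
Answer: 2511/40 ≈ 62.775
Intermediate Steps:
((-64 + 37)/((9 - 40) + (-38 + 29)))*93 = -27/(-31 - 9)*93 = -27/(-40)*93 = -27*(-1/40)*93 = (27/40)*93 = 2511/40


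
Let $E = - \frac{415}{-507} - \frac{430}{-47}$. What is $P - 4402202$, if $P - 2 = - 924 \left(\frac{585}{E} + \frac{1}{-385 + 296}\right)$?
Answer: $- \frac{18840705386976}{4227767} \approx -4.4564 \cdot 10^{6}$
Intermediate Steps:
$E = \frac{237515}{23829}$ ($E = \left(-415\right) \left(- \frac{1}{507}\right) - - \frac{430}{47} = \frac{415}{507} + \frac{430}{47} = \frac{237515}{23829} \approx 9.9675$)
$P = - \frac{229221044042}{4227767}$ ($P = 2 - 924 \left(\frac{585}{\frac{237515}{23829}} + \frac{1}{-385 + 296}\right) = 2 - 924 \left(585 \cdot \frac{23829}{237515} + \frac{1}{-89}\right) = 2 - 924 \left(\frac{2787993}{47503} - \frac{1}{89}\right) = 2 - \frac{229229499576}{4227767} = - \frac{229221044042}{4227767} \approx -54218.0$)
$P - 4402202 = - \frac{229221044042}{4227767} - 4402202 = - \frac{18840705386976}{4227767}$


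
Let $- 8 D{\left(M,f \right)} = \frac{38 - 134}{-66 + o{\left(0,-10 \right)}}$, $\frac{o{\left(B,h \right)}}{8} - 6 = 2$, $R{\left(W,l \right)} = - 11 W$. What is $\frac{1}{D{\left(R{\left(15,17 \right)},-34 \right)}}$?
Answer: $- \frac{1}{6} \approx -0.16667$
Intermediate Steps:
$o{\left(B,h \right)} = 64$ ($o{\left(B,h \right)} = 48 + 8 \cdot 2 = 48 + 16 = 64$)
$D{\left(M,f \right)} = -6$ ($D{\left(M,f \right)} = - \frac{\left(38 - 134\right) \frac{1}{-66 + 64}}{8} = - \frac{\left(-96\right) \frac{1}{-2}}{8} = - \frac{\left(-96\right) \left(- \frac{1}{2}\right)}{8} = \left(- \frac{1}{8}\right) 48 = -6$)
$\frac{1}{D{\left(R{\left(15,17 \right)},-34 \right)}} = \frac{1}{-6} = - \frac{1}{6}$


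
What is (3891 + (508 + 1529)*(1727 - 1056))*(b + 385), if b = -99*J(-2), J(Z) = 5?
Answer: -150778980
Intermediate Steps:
b = -495 (b = -99*5 = -495)
(3891 + (508 + 1529)*(1727 - 1056))*(b + 385) = (3891 + (508 + 1529)*(1727 - 1056))*(-495 + 385) = (3891 + 2037*671)*(-110) = (3891 + 1366827)*(-110) = 1370718*(-110) = -150778980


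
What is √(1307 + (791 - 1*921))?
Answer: √1177 ≈ 34.307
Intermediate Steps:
√(1307 + (791 - 1*921)) = √(1307 + (791 - 921)) = √(1307 - 130) = √1177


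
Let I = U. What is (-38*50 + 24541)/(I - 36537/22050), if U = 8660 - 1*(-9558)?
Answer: 166411350/133890121 ≈ 1.2429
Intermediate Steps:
U = 18218 (U = 8660 + 9558 = 18218)
I = 18218
(-38*50 + 24541)/(I - 36537/22050) = (-38*50 + 24541)/(18218 - 36537/22050) = (-1900 + 24541)/(18218 - 36537*1/22050) = 22641/(18218 - 12179/7350) = 22641/(133890121/7350) = 22641*(7350/133890121) = 166411350/133890121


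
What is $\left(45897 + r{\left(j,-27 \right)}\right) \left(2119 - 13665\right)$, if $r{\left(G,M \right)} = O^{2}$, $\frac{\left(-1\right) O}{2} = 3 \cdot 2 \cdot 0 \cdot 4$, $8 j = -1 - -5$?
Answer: $-529926762$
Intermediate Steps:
$j = \frac{1}{2}$ ($j = \frac{-1 - -5}{8} = \frac{-1 + 5}{8} = \frac{1}{8} \cdot 4 = \frac{1}{2} \approx 0.5$)
$O = 0$ ($O = - 2 \cdot 3 \cdot 2 \cdot 0 \cdot 4 = - 2 \cdot 6 \cdot 0 = \left(-2\right) 0 = 0$)
$r{\left(G,M \right)} = 0$ ($r{\left(G,M \right)} = 0^{2} = 0$)
$\left(45897 + r{\left(j,-27 \right)}\right) \left(2119 - 13665\right) = \left(45897 + 0\right) \left(2119 - 13665\right) = 45897 \left(2119 - 13665\right) = 45897 \left(-11546\right) = -529926762$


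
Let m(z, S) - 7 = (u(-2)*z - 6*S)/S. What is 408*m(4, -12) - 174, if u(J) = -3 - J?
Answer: 370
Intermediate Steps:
m(z, S) = 7 + (-z - 6*S)/S (m(z, S) = 7 + ((-3 - 1*(-2))*z - 6*S)/S = 7 + ((-3 + 2)*z - 6*S)/S = 7 + (-z - 6*S)/S)
408*m(4, -12) - 174 = 408*((-12 - 1*4)/(-12)) - 174 = 408*(-(-12 - 4)/12) - 174 = 408*(-1/12*(-16)) - 174 = 408*(4/3) - 174 = 544 - 174 = 370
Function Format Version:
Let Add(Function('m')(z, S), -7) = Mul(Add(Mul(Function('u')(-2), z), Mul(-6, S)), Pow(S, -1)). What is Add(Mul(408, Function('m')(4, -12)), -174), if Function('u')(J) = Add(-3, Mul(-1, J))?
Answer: 370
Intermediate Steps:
Function('m')(z, S) = Add(7, Mul(Pow(S, -1), Add(Mul(-1, z), Mul(-6, S)))) (Function('m')(z, S) = Add(7, Mul(Add(Mul(Add(-3, Mul(-1, -2)), z), Mul(-6, S)), Pow(S, -1))) = Add(7, Mul(Add(Mul(Add(-3, 2), z), Mul(-6, S)), Pow(S, -1))) = Add(7, Mul(Add(Mul(-1, z), Mul(-6, S)), Pow(S, -1))) = Add(7, Mul(Pow(S, -1), Add(Mul(-1, z), Mul(-6, S)))))
Add(Mul(408, Function('m')(4, -12)), -174) = Add(Mul(408, Mul(Pow(-12, -1), Add(-12, Mul(-1, 4)))), -174) = Add(Mul(408, Mul(Rational(-1, 12), Add(-12, -4))), -174) = Add(Mul(408, Mul(Rational(-1, 12), -16)), -174) = Add(Mul(408, Rational(4, 3)), -174) = Add(544, -174) = 370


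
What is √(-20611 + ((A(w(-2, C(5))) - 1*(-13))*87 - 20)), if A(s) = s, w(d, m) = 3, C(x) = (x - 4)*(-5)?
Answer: 11*I*√159 ≈ 138.7*I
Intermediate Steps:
C(x) = 20 - 5*x (C(x) = (-4 + x)*(-5) = 20 - 5*x)
√(-20611 + ((A(w(-2, C(5))) - 1*(-13))*87 - 20)) = √(-20611 + ((3 - 1*(-13))*87 - 20)) = √(-20611 + ((3 + 13)*87 - 20)) = √(-20611 + (16*87 - 20)) = √(-20611 + (1392 - 20)) = √(-20611 + 1372) = √(-19239) = 11*I*√159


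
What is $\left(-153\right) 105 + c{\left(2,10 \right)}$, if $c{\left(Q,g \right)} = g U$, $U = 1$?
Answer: $-16055$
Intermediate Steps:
$c{\left(Q,g \right)} = g$ ($c{\left(Q,g \right)} = g 1 = g$)
$\left(-153\right) 105 + c{\left(2,10 \right)} = \left(-153\right) 105 + 10 = -16065 + 10 = -16055$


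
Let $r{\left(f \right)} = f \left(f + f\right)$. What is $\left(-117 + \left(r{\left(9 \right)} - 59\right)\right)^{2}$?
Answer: $196$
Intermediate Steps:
$r{\left(f \right)} = 2 f^{2}$ ($r{\left(f \right)} = f 2 f = 2 f^{2}$)
$\left(-117 + \left(r{\left(9 \right)} - 59\right)\right)^{2} = \left(-117 + \left(2 \cdot 9^{2} - 59\right)\right)^{2} = \left(-117 + \left(2 \cdot 81 - 59\right)\right)^{2} = \left(-117 + \left(162 - 59\right)\right)^{2} = \left(-117 + 103\right)^{2} = \left(-14\right)^{2} = 196$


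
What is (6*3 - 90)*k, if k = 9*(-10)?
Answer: 6480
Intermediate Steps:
k = -90
(6*3 - 90)*k = (6*3 - 90)*(-90) = (18 - 90)*(-90) = -72*(-90) = 6480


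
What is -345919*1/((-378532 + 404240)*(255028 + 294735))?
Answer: -345919/14133307204 ≈ -2.4475e-5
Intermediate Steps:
-345919*1/((-378532 + 404240)*(255028 + 294735)) = -345919/(549763*25708) = -345919/14133307204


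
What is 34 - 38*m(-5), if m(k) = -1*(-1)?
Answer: -4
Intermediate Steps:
m(k) = 1
34 - 38*m(-5) = 34 - 38*1 = 34 - 38 = -4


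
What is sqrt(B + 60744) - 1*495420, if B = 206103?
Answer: -495420 + sqrt(266847) ≈ -4.9490e+5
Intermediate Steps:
sqrt(B + 60744) - 1*495420 = sqrt(206103 + 60744) - 1*495420 = sqrt(266847) - 495420 = -495420 + sqrt(266847)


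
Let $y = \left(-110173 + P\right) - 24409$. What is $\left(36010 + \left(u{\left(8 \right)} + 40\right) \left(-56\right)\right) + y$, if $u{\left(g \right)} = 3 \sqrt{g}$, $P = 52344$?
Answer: $-48468 - 336 \sqrt{2} \approx -48943.0$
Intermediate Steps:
$y = -82238$ ($y = \left(-110173 + 52344\right) - 24409 = -57829 - 24409 = -82238$)
$\left(36010 + \left(u{\left(8 \right)} + 40\right) \left(-56\right)\right) + y = \left(36010 + \left(3 \sqrt{8} + 40\right) \left(-56\right)\right) - 82238 = \left(36010 + \left(3 \cdot 2 \sqrt{2} + 40\right) \left(-56\right)\right) - 82238 = \left(36010 + \left(6 \sqrt{2} + 40\right) \left(-56\right)\right) - 82238 = \left(36010 + \left(40 + 6 \sqrt{2}\right) \left(-56\right)\right) - 82238 = \left(36010 - \left(2240 + 336 \sqrt{2}\right)\right) - 82238 = \left(33770 - 336 \sqrt{2}\right) - 82238 = -48468 - 336 \sqrt{2}$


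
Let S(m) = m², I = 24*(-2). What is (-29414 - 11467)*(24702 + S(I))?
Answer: -1104032286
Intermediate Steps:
I = -48
(-29414 - 11467)*(24702 + S(I)) = (-29414 - 11467)*(24702 + (-48)²) = -40881*(24702 + 2304) = -40881*27006 = -1104032286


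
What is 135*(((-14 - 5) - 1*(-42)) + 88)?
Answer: 14985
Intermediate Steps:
135*(((-14 - 5) - 1*(-42)) + 88) = 135*((-19 + 42) + 88) = 135*(23 + 88) = 135*111 = 14985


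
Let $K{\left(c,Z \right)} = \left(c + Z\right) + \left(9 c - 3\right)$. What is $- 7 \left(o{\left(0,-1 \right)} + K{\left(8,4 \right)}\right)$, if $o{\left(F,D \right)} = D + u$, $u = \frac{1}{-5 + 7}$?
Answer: $- \frac{1127}{2} \approx -563.5$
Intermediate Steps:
$u = \frac{1}{2} \approx 0.5$
$o{\left(F,D \right)} = \frac{1}{2} + D$ ($o{\left(F,D \right)} = D + \frac{1}{2} = \frac{1}{2} + D$)
$K{\left(c,Z \right)} = -3 + Z + 10 c$ ($K{\left(c,Z \right)} = \left(Z + c\right) + \left(-3 + 9 c\right) = -3 + Z + 10 c$)
$- 7 \left(o{\left(0,-1 \right)} + K{\left(8,4 \right)}\right) = - 7 \left(\left(\frac{1}{2} - 1\right) + \left(-3 + 4 + 10 \cdot 8\right)\right) = - 7 \left(- \frac{1}{2} + \left(-3 + 4 + 80\right)\right) = - 7 \left(- \frac{1}{2} + 81\right) = \left(-7\right) \frac{161}{2} = - \frac{1127}{2}$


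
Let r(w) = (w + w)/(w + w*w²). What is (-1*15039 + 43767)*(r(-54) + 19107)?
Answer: 1601158556088/2917 ≈ 5.4891e+8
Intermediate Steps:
r(w) = 2*w/(w + w³) (r(w) = (2*w)/(w + w³) = 2*w/(w + w³))
(-1*15039 + 43767)*(r(-54) + 19107) = (-1*15039 + 43767)*(2/(1 + (-54)²) + 19107) = (-15039 + 43767)*(2/(1 + 2916) + 19107) = 28728*(2/2917 + 19107) = 28728*(55735121/2917) = 1601158556088/2917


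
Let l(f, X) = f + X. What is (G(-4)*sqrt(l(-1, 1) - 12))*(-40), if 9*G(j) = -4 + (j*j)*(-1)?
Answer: 1600*I*sqrt(3)/9 ≈ 307.92*I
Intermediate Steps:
l(f, X) = X + f
G(j) = -4/9 - j**2/9 (G(j) = (-4 + (j*j)*(-1))/9 = (-4 + j**2*(-1))/9 = (-4 - j**2)/9 = -4/9 - j**2/9)
(G(-4)*sqrt(l(-1, 1) - 12))*(-40) = ((-4/9 - 1/9*(-4)**2)*sqrt((1 - 1) - 12))*(-40) = ((-4/9 - 1/9*16)*sqrt(0 - 12))*(-40) = ((-4/9 - 16/9)*sqrt(-12))*(-40) = -40*I*sqrt(3)/9*(-40) = 1600*I*sqrt(3)/9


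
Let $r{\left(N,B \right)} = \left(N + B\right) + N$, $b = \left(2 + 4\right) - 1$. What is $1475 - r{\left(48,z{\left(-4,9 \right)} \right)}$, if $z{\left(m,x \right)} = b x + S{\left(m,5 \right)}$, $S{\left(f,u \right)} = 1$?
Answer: $1333$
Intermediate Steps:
$b = 5$ ($b = 6 - 1 = 5$)
$z{\left(m,x \right)} = 1 + 5 x$ ($z{\left(m,x \right)} = 5 x + 1 = 1 + 5 x$)
$r{\left(N,B \right)} = B + 2 N$ ($r{\left(N,B \right)} = \left(B + N\right) + N = B + 2 N$)
$1475 - r{\left(48,z{\left(-4,9 \right)} \right)} = 1475 - \left(\left(1 + 5 \cdot 9\right) + 2 \cdot 48\right) = 1475 - \left(\left(1 + 45\right) + 96\right) = 1475 - \left(46 + 96\right) = 1475 - 142 = 1333$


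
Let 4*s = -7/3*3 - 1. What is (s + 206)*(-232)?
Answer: -47328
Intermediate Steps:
s = -2 (s = (-7/3*3 - 1)/4 = (-7 - 1)/4 = (¼)*(-8) = -2)
(s + 206)*(-232) = (-2 + 206)*(-232) = 204*(-232) = -47328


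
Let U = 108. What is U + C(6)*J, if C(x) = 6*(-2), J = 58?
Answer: -588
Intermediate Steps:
C(x) = -12
U + C(6)*J = 108 - 12*58 = 108 - 696 = -588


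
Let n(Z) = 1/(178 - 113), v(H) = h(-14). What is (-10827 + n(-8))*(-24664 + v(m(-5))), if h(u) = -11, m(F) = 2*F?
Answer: 3473025990/13 ≈ 2.6716e+8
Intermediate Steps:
v(H) = -11
n(Z) = 1/65
(-10827 + n(-8))*(-24664 + v(m(-5))) = (-10827 + 1/65)*(-24664 - 11) = -703754/65*(-24675) = 3473025990/13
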